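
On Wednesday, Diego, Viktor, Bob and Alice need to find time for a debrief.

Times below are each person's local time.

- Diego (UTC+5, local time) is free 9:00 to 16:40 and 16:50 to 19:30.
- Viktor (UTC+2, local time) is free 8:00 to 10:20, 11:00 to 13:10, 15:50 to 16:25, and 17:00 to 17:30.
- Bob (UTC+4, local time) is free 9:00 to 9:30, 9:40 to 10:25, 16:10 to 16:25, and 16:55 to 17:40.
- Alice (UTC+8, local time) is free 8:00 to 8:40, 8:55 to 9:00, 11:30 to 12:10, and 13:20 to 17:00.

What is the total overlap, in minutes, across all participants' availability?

25 minutes

Diego → UTC: 04:00–11:40, 11:50–14:30.
Viktor → UTC: 06:00–08:20, 09:00–11:10, 13:50–14:25, 15:00–15:30.
Bob → UTC: 05:00–05:30, 05:40–06:25, 12:10–12:25, 12:55–13:40.
Alice → UTC: 00:00–00:40, 00:55–01:00, 03:30–04:10, 05:20–09:00.
Diego ∩ Viktor: 06:00–08:20, 09:00–11:10, 13:50–14:25.
Diego ∩ Viktor ∩ Bob: 06:00–06:25.
Diego ∩ Viktor ∩ Bob ∩ Alice: 06:00–06:25.
Total common minutes: 25.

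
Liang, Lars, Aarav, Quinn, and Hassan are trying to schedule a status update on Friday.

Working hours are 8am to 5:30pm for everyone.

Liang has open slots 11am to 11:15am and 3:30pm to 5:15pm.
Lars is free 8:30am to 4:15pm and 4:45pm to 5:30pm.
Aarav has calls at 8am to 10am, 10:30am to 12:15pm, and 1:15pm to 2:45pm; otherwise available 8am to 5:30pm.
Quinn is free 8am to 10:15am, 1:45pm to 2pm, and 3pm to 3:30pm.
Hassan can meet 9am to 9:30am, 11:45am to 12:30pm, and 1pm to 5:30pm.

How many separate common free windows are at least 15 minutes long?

0

Aarav free within 08:00–17:30: 10:00–10:30, 12:15–13:15, 14:45–17:30.
Liang ∩ Lars: 11:00–11:15, 15:30–16:15, 16:45–17:15.
Liang ∩ Lars ∩ Aarav: 15:30–16:15, 16:45–17:15.
Liang ∩ Lars ∩ Aarav ∩ Quinn: (none).
Liang ∩ Lars ∩ Aarav ∩ Quinn ∩ Hassan: (none).
Windows ≥ 15 min: (none).
That's 0 windows.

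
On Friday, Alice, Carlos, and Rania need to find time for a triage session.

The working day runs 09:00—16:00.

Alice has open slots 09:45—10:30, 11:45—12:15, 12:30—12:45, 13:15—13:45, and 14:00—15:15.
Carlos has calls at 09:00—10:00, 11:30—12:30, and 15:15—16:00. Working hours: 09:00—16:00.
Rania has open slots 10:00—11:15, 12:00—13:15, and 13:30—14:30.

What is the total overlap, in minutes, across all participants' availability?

Carlos free within 09:00–16:00: 10:00–11:30, 12:30–15:15.
Alice ∩ Carlos: 10:00–10:30, 12:30–12:45, 13:15–13:45, 14:00–15:15.
Alice ∩ Carlos ∩ Rania: 10:00–10:30, 12:30–12:45, 13:30–13:45, 14:00–14:30.
Total common minutes: 30 + 15 + 15 + 30 = 90.

90 minutes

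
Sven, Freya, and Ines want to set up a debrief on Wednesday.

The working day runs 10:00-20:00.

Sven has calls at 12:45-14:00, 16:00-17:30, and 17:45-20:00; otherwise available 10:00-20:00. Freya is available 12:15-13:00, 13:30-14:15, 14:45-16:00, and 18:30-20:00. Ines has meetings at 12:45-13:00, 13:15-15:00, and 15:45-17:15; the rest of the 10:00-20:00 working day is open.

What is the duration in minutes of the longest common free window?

45 minutes

Sven free within 10:00–20:00: 10:00–12:45, 14:00–16:00, 17:30–17:45.
Ines free within 10:00–20:00: 10:00–12:45, 13:00–13:15, 15:00–15:45, 17:15–20:00.
Sven ∩ Freya: 12:15–12:45, 14:00–14:15, 14:45–16:00.
Sven ∩ Freya ∩ Ines: 12:15–12:45, 15:00–15:45.
Common window lengths: 30, 45 min; longest is 45.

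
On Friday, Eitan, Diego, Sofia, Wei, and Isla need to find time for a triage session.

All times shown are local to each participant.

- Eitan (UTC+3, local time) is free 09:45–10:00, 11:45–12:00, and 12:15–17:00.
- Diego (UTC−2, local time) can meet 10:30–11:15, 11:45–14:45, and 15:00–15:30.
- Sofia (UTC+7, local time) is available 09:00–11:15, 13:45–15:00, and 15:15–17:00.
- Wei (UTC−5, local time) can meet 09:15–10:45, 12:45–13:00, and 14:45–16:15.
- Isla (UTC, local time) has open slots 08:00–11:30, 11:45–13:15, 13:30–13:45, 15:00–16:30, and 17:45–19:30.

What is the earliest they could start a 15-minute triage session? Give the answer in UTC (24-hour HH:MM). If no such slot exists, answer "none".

none

Eitan → UTC: 06:45–07:00, 08:45–09:00, 09:15–14:00.
Diego → UTC: 12:30–13:15, 13:45–16:45, 17:00–17:30.
Sofia → UTC: 02:00–04:15, 06:45–08:00, 08:15–10:00.
Wei → UTC: 14:15–15:45, 17:45–18:00, 19:45–21:15.
Isla → UTC: 08:00–11:30, 11:45–13:15, 13:30–13:45, 15:00–16:30, 17:45–19:30.
Eitan ∩ Diego: 12:30–13:15, 13:45–14:00.
Eitan ∩ Diego ∩ Sofia: (none).
Eitan ∩ Diego ∩ Sofia ∩ Wei: (none).
Eitan ∩ Diego ∩ Sofia ∩ Wei ∩ Isla: (none).
Windows ≥ 15 min: (none).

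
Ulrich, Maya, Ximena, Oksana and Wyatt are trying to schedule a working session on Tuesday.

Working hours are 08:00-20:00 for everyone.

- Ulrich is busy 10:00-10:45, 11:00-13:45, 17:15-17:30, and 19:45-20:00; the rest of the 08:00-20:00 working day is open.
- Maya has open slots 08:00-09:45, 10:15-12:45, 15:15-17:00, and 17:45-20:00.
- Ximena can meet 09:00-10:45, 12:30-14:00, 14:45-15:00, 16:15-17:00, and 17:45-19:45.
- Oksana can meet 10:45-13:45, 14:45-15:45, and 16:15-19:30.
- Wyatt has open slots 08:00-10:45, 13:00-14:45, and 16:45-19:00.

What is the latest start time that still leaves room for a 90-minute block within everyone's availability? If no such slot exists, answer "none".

Ulrich free within 08:00–20:00: 08:00–10:00, 10:45–11:00, 13:45–17:15, 17:30–19:45.
Ulrich ∩ Maya: 08:00–09:45, 10:45–11:00, 15:15–17:00, 17:45–19:45.
Ulrich ∩ Maya ∩ Ximena: 09:00–09:45, 16:15–17:00, 17:45–19:45.
Ulrich ∩ Maya ∩ Ximena ∩ Oksana: 16:15–17:00, 17:45–19:30.
Ulrich ∩ Maya ∩ Ximena ∩ Oksana ∩ Wyatt: 16:45–17:00, 17:45–19:00.
Windows ≥ 90 min: (none).

none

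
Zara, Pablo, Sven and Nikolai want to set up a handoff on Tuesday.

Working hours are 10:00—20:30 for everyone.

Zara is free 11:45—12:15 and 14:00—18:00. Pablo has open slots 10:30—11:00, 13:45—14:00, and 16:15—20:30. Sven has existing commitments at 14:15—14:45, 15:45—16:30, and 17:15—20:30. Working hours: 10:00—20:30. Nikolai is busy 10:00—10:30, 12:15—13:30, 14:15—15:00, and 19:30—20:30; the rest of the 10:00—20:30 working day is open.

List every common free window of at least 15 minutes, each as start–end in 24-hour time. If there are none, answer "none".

Sven free within 10:00–20:30: 10:00–14:15, 14:45–15:45, 16:30–17:15.
Nikolai free within 10:00–20:30: 10:30–12:15, 13:30–14:15, 15:00–19:30.
Zara ∩ Pablo: 16:15–18:00.
Zara ∩ Pablo ∩ Sven: 16:30–17:15.
Zara ∩ Pablo ∩ Sven ∩ Nikolai: 16:30–17:15.
Windows ≥ 15 min: 16:30–17:15.

16:30–17:15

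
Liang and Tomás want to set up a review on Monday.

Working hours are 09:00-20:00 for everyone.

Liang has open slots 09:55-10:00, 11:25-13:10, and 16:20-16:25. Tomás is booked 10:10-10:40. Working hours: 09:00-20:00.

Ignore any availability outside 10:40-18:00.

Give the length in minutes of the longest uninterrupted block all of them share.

Tomás free within 09:00–20:00: 09:00–10:10, 10:40–20:00.
Liang ∩ Tomás: 09:55–10:00, 11:25–13:10, 16:20–16:25.
Restricted to 10:40–18:00: 11:25–13:10, 16:20–16:25.
Common window lengths: 105, 5 min; longest is 105.

105 minutes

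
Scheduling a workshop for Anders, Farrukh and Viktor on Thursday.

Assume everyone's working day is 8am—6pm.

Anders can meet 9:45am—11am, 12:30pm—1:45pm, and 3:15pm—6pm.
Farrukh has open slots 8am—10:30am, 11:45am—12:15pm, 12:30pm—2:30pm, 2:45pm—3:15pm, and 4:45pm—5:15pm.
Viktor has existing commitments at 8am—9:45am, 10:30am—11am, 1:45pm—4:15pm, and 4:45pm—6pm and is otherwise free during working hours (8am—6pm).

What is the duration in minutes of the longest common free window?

75 minutes

Viktor free within 08:00–18:00: 09:45–10:30, 11:00–13:45, 16:15–16:45.
Anders ∩ Farrukh: 09:45–10:30, 12:30–13:45, 16:45–17:15.
Anders ∩ Farrukh ∩ Viktor: 09:45–10:30, 12:30–13:45.
Common window lengths: 45, 75 min; longest is 75.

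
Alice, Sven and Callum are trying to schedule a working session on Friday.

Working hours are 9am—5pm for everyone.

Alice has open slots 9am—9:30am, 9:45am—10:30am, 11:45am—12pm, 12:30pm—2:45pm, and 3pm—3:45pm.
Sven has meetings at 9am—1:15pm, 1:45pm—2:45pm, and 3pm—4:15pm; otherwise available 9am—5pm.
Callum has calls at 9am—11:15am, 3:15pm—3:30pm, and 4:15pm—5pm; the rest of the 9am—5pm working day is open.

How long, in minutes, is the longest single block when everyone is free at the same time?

Sven free within 09:00–17:00: 13:15–13:45, 14:45–15:00, 16:15–17:00.
Callum free within 09:00–17:00: 11:15–15:15, 15:30–16:15.
Alice ∩ Sven: 13:15–13:45.
Alice ∩ Sven ∩ Callum: 13:15–13:45.
Single common window of 30 minutes.

30 minutes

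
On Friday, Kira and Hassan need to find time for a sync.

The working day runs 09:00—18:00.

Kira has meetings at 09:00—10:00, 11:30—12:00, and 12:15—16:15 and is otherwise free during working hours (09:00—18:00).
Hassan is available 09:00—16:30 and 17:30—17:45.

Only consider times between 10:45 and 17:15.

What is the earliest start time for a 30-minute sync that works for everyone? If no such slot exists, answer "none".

Kira free within 09:00–18:00: 10:00–11:30, 12:00–12:15, 16:15–18:00.
Kira ∩ Hassan: 10:00–11:30, 12:00–12:15, 16:15–16:30, 17:30–17:45.
Restricted to 10:45–17:15: 10:45–11:30, 12:00–12:15, 16:15–16:30.
Windows ≥ 30 min: 10:45–11:30.
Earliest such window starts at 10:45.

10:45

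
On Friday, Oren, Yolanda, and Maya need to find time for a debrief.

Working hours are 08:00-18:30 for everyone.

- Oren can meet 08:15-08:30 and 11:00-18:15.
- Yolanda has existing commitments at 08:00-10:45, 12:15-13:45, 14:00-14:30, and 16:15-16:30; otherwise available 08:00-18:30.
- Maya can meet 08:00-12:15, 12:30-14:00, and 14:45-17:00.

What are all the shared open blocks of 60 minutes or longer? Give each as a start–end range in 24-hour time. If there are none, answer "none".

Yolanda free within 08:00–18:30: 10:45–12:15, 13:45–14:00, 14:30–16:15, 16:30–18:30.
Oren ∩ Yolanda: 11:00–12:15, 13:45–14:00, 14:30–16:15, 16:30–18:15.
Oren ∩ Yolanda ∩ Maya: 11:00–12:15, 13:45–14:00, 14:45–16:15, 16:30–17:00.
Windows ≥ 60 min: 11:00–12:15, 14:45–16:15.

11:00–12:15, 14:45–16:15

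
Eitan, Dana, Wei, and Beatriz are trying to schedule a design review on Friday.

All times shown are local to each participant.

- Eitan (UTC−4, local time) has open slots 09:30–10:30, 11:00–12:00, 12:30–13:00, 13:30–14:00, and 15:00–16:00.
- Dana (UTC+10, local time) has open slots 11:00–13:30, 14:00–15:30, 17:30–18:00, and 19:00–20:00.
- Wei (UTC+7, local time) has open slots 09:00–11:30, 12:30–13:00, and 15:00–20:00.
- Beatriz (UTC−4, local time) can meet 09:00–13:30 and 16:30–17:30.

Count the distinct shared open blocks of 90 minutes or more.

0

Eitan → UTC: 13:30–14:30, 15:00–16:00, 16:30–17:00, 17:30–18:00, 19:00–20:00.
Dana → UTC: 01:00–03:30, 04:00–05:30, 07:30–08:00, 09:00–10:00.
Wei → UTC: 02:00–04:30, 05:30–06:00, 08:00–13:00.
Beatriz → UTC: 13:00–17:30, 20:30–21:30.
Eitan ∩ Dana: (none).
Eitan ∩ Dana ∩ Wei: (none).
Eitan ∩ Dana ∩ Wei ∩ Beatriz: (none).
Windows ≥ 90 min: (none).
That's 0 windows.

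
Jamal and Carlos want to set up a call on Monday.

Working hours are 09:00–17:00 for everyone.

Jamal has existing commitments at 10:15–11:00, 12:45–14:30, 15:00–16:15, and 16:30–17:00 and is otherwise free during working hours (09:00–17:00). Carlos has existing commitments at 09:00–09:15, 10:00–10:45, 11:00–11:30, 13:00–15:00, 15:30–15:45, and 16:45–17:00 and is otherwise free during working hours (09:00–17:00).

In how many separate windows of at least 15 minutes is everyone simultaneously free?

Jamal free within 09:00–17:00: 09:00–10:15, 11:00–12:45, 14:30–15:00, 16:15–16:30.
Carlos free within 09:00–17:00: 09:15–10:00, 10:45–11:00, 11:30–13:00, 15:00–15:30, 15:45–16:45.
Jamal ∩ Carlos: 09:15–10:00, 11:30–12:45, 16:15–16:30.
Windows ≥ 15 min: 09:15–10:00, 11:30–12:45, 16:15–16:30.
That's 3 windows.

3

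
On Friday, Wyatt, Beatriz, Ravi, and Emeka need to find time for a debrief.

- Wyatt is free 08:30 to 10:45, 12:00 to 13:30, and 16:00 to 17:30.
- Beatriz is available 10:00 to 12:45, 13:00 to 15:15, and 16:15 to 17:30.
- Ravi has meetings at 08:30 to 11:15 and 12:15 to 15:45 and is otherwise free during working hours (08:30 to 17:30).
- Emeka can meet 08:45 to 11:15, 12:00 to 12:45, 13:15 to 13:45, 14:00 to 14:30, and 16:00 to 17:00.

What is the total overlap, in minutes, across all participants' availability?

60 minutes

Ravi free within 08:30–17:30: 11:15–12:15, 15:45–17:30.
Wyatt ∩ Beatriz: 10:00–10:45, 12:00–12:45, 13:00–13:30, 16:15–17:30.
Wyatt ∩ Beatriz ∩ Ravi: 12:00–12:15, 16:15–17:30.
Wyatt ∩ Beatriz ∩ Ravi ∩ Emeka: 12:00–12:15, 16:15–17:00.
Total common minutes: 15 + 45 = 60.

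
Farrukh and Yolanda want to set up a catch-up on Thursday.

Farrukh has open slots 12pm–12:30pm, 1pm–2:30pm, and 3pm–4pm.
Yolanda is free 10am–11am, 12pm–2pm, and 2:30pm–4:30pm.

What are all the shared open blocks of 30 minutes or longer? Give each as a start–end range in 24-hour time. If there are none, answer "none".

12:00–12:30, 13:00–14:00, 15:00–16:00

Farrukh ∩ Yolanda: 12:00–12:30, 13:00–14:00, 15:00–16:00.
Windows ≥ 30 min: 12:00–12:30, 13:00–14:00, 15:00–16:00.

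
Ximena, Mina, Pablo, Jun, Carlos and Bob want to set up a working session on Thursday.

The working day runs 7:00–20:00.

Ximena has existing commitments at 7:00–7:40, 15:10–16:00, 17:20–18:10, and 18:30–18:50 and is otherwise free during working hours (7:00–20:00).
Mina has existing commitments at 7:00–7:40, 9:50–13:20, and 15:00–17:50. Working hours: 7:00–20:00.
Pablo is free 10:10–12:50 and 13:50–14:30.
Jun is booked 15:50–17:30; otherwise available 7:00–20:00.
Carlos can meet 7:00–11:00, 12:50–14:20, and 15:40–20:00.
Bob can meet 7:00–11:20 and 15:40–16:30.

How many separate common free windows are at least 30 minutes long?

0

Ximena free within 07:00–20:00: 07:40–15:10, 16:00–17:20, 18:10–18:30, 18:50–20:00.
Mina free within 07:00–20:00: 07:40–09:50, 13:20–15:00, 17:50–20:00.
Jun free within 07:00–20:00: 07:00–15:50, 17:30–20:00.
Ximena ∩ Mina: 07:40–09:50, 13:20–15:00, 18:10–18:30, 18:50–20:00.
Ximena ∩ Mina ∩ Pablo: 13:50–14:30.
Ximena ∩ Mina ∩ Pablo ∩ Jun: 13:50–14:30.
Ximena ∩ Mina ∩ Pablo ∩ Jun ∩ Carlos: 13:50–14:20.
Ximena ∩ Mina ∩ Pablo ∩ Jun ∩ Carlos ∩ Bob: (none).
Windows ≥ 30 min: (none).
That's 0 windows.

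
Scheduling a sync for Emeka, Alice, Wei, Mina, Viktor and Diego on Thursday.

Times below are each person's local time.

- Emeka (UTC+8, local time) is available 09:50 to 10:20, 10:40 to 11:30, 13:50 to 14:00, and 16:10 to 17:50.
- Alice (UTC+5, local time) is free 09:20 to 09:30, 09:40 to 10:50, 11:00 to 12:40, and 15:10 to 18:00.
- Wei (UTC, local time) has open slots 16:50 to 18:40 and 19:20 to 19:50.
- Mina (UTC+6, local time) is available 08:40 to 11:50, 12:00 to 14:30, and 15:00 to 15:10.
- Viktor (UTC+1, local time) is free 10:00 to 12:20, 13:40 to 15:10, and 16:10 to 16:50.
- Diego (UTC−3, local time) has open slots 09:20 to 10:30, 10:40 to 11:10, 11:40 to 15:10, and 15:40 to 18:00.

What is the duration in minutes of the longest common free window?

Emeka → UTC: 01:50–02:20, 02:40–03:30, 05:50–06:00, 08:10–09:50.
Alice → UTC: 04:20–04:30, 04:40–05:50, 06:00–07:40, 10:10–13:00.
Wei → UTC: 16:50–18:40, 19:20–19:50.
Mina → UTC: 02:40–05:50, 06:00–08:30, 09:00–09:10.
Viktor → UTC: 09:00–11:20, 12:40–14:10, 15:10–15:50.
Diego → UTC: 12:20–13:30, 13:40–14:10, 14:40–18:10, 18:40–21:00.
Emeka ∩ Alice: (none).
Emeka ∩ Alice ∩ Wei: (none).
Emeka ∩ Alice ∩ Wei ∩ Mina: (none).
Emeka ∩ Alice ∩ Wei ∩ Mina ∩ Viktor: (none).
Emeka ∩ Alice ∩ Wei ∩ Mina ∩ Viktor ∩ Diego: (none).
No common window.

0 minutes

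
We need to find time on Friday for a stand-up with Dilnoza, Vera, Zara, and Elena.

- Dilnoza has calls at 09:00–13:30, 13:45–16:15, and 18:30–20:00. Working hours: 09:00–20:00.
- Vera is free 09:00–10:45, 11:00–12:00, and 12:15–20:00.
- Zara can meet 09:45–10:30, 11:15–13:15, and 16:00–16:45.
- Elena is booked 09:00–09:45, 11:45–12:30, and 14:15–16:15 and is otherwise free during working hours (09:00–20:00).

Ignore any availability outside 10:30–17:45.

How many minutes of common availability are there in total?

Dilnoza free within 09:00–20:00: 13:30–13:45, 16:15–18:30.
Elena free within 09:00–20:00: 09:45–11:45, 12:30–14:15, 16:15–20:00.
Dilnoza ∩ Vera: 13:30–13:45, 16:15–18:30.
Dilnoza ∩ Vera ∩ Zara: 16:15–16:45.
Dilnoza ∩ Vera ∩ Zara ∩ Elena: 16:15–16:45.
Restricted to 10:30–17:45: 16:15–16:45.
Total common minutes: 30.

30 minutes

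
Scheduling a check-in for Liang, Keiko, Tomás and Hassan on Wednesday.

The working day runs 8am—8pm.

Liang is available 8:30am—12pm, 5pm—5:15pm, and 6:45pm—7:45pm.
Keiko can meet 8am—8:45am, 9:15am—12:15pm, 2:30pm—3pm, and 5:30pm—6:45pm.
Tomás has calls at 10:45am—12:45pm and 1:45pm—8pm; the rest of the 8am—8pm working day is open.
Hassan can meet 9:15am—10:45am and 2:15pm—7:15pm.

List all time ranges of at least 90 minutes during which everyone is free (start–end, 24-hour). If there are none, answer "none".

09:15–10:45

Tomás free within 08:00–20:00: 08:00–10:45, 12:45–13:45.
Liang ∩ Keiko: 08:30–08:45, 09:15–12:00.
Liang ∩ Keiko ∩ Tomás: 08:30–08:45, 09:15–10:45.
Liang ∩ Keiko ∩ Tomás ∩ Hassan: 09:15–10:45.
Windows ≥ 90 min: 09:15–10:45.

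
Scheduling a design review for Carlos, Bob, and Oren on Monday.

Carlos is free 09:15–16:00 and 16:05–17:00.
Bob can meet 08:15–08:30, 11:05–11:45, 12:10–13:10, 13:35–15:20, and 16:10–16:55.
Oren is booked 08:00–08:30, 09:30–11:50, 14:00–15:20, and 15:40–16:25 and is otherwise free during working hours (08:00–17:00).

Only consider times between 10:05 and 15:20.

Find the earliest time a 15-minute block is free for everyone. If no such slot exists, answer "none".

Oren free within 08:00–17:00: 08:30–09:30, 11:50–14:00, 15:20–15:40, 16:25–17:00.
Carlos ∩ Bob: 11:05–11:45, 12:10–13:10, 13:35–15:20, 16:10–16:55.
Carlos ∩ Bob ∩ Oren: 12:10–13:10, 13:35–14:00, 16:25–16:55.
Restricted to 10:05–15:20: 12:10–13:10, 13:35–14:00.
Windows ≥ 15 min: 12:10–13:10, 13:35–14:00.
Earliest such window starts at 12:10.

12:10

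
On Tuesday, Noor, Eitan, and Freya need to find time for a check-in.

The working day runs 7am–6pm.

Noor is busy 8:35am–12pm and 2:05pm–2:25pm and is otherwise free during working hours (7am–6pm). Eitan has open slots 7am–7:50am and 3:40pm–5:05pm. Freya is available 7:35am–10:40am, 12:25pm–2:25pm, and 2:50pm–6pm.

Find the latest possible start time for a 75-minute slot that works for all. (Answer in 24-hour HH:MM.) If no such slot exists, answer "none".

15:50

Noor free within 07:00–18:00: 07:00–08:35, 12:00–14:05, 14:25–18:00.
Noor ∩ Eitan: 07:00–07:50, 15:40–17:05.
Noor ∩ Eitan ∩ Freya: 07:35–07:50, 15:40–17:05.
Windows ≥ 75 min: 15:40–17:05.
Latest start in the last window 15:40–17:05 is 17:05 − 75 min = 15:50.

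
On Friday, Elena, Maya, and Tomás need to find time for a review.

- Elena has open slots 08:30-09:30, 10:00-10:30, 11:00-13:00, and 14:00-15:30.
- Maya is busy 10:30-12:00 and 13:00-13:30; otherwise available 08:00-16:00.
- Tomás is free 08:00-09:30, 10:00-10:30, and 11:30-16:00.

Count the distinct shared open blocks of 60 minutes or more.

3

Maya free within 08:00–16:00: 08:00–10:30, 12:00–13:00, 13:30–16:00.
Elena ∩ Maya: 08:30–09:30, 10:00–10:30, 12:00–13:00, 14:00–15:30.
Elena ∩ Maya ∩ Tomás: 08:30–09:30, 10:00–10:30, 12:00–13:00, 14:00–15:30.
Windows ≥ 60 min: 08:30–09:30, 12:00–13:00, 14:00–15:30.
That's 3 windows.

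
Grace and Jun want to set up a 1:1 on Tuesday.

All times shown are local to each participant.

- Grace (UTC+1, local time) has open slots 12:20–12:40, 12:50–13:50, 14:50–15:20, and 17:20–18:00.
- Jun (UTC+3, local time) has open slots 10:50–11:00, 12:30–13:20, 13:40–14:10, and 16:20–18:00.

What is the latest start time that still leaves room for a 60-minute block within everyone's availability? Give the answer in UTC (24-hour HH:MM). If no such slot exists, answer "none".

Grace → UTC: 11:20–11:40, 11:50–12:50, 13:50–14:20, 16:20–17:00.
Jun → UTC: 07:50–08:00, 09:30–10:20, 10:40–11:10, 13:20–15:00.
Grace ∩ Jun: 13:50–14:20.
Windows ≥ 60 min: (none).

none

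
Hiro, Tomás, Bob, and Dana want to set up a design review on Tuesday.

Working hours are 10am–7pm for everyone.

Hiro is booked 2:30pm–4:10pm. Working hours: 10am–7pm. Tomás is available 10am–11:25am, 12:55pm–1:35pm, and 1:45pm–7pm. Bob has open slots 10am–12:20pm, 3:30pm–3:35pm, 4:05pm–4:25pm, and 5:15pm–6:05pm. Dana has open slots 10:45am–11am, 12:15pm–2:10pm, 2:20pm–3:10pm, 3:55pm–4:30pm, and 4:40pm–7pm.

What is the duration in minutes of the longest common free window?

50 minutes

Hiro free within 10:00–19:00: 10:00–14:30, 16:10–19:00.
Hiro ∩ Tomás: 10:00–11:25, 12:55–13:35, 13:45–14:30, 16:10–19:00.
Hiro ∩ Tomás ∩ Bob: 10:00–11:25, 16:10–16:25, 17:15–18:05.
Hiro ∩ Tomás ∩ Bob ∩ Dana: 10:45–11:00, 16:10–16:25, 17:15–18:05.
Common window lengths: 15, 15, 50 min; longest is 50.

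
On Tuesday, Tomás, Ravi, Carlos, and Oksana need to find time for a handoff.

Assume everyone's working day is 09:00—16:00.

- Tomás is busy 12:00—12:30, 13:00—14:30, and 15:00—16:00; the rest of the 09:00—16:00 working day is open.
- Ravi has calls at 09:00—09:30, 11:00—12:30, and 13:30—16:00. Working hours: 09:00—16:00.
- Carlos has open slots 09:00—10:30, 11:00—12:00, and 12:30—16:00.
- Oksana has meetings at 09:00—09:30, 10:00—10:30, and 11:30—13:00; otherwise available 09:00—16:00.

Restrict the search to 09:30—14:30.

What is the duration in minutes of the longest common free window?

30 minutes

Tomás free within 09:00–16:00: 09:00–12:00, 12:30–13:00, 14:30–15:00.
Ravi free within 09:00–16:00: 09:30–11:00, 12:30–13:30.
Oksana free within 09:00–16:00: 09:30–10:00, 10:30–11:30, 13:00–16:00.
Tomás ∩ Ravi: 09:30–11:00, 12:30–13:00.
Tomás ∩ Ravi ∩ Carlos: 09:30–10:30, 12:30–13:00.
Tomás ∩ Ravi ∩ Carlos ∩ Oksana: 09:30–10:00.
Restricted to 09:30–14:30: 09:30–10:00.
Single common window of 30 minutes.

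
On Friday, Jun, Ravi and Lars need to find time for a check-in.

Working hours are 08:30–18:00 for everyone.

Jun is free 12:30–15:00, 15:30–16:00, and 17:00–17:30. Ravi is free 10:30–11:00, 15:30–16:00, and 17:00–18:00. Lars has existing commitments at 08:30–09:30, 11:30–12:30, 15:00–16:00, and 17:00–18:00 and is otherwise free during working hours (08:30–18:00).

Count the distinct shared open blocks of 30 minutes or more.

0

Lars free within 08:30–18:00: 09:30–11:30, 12:30–15:00, 16:00–17:00.
Jun ∩ Ravi: 15:30–16:00, 17:00–17:30.
Jun ∩ Ravi ∩ Lars: (none).
Windows ≥ 30 min: (none).
That's 0 windows.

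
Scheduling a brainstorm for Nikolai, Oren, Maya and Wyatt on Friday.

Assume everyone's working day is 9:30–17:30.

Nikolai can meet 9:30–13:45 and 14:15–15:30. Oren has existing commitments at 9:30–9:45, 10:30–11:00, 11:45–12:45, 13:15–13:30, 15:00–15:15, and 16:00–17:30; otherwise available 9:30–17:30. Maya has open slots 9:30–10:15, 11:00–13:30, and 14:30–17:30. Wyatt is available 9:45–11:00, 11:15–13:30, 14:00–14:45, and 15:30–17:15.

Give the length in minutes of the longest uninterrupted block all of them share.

30 minutes

Oren free within 09:30–17:30: 09:45–10:30, 11:00–11:45, 12:45–13:15, 13:30–15:00, 15:15–16:00.
Nikolai ∩ Oren: 09:45–10:30, 11:00–11:45, 12:45–13:15, 13:30–13:45, 14:15–15:00, 15:15–15:30.
Nikolai ∩ Oren ∩ Maya: 09:45–10:15, 11:00–11:45, 12:45–13:15, 14:30–15:00, 15:15–15:30.
Nikolai ∩ Oren ∩ Maya ∩ Wyatt: 09:45–10:15, 11:15–11:45, 12:45–13:15, 14:30–14:45.
Common window lengths: 30, 30, 30, 15 min; longest is 30.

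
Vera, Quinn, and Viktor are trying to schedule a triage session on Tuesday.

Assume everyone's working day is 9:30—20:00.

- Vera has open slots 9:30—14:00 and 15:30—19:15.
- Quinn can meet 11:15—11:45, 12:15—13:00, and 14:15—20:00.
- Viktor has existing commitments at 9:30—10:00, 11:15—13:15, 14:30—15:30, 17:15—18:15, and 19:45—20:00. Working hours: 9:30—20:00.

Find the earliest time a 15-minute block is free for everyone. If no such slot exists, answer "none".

15:30

Viktor free within 09:30–20:00: 10:00–11:15, 13:15–14:30, 15:30–17:15, 18:15–19:45.
Vera ∩ Quinn: 11:15–11:45, 12:15–13:00, 15:30–19:15.
Vera ∩ Quinn ∩ Viktor: 15:30–17:15, 18:15–19:15.
Windows ≥ 15 min: 15:30–17:15, 18:15–19:15.
Earliest such window starts at 15:30.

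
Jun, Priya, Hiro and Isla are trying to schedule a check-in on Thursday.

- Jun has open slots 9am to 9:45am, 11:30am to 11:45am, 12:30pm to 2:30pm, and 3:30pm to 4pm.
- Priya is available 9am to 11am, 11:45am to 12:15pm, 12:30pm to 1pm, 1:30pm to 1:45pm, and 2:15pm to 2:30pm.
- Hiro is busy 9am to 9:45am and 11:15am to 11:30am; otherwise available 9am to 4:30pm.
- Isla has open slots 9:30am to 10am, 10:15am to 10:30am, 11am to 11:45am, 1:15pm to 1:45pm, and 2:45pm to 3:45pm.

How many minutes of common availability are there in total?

Hiro free within 09:00–16:30: 09:45–11:15, 11:30–16:30.
Jun ∩ Priya: 09:00–09:45, 12:30–13:00, 13:30–13:45, 14:15–14:30.
Jun ∩ Priya ∩ Hiro: 12:30–13:00, 13:30–13:45, 14:15–14:30.
Jun ∩ Priya ∩ Hiro ∩ Isla: 13:30–13:45.
Total common minutes: 15.

15 minutes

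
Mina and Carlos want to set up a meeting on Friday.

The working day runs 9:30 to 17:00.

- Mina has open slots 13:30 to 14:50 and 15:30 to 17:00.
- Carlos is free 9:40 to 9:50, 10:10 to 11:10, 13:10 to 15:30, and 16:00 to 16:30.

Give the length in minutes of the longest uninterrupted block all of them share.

80 minutes

Mina ∩ Carlos: 13:30–14:50, 16:00–16:30.
Common window lengths: 80, 30 min; longest is 80.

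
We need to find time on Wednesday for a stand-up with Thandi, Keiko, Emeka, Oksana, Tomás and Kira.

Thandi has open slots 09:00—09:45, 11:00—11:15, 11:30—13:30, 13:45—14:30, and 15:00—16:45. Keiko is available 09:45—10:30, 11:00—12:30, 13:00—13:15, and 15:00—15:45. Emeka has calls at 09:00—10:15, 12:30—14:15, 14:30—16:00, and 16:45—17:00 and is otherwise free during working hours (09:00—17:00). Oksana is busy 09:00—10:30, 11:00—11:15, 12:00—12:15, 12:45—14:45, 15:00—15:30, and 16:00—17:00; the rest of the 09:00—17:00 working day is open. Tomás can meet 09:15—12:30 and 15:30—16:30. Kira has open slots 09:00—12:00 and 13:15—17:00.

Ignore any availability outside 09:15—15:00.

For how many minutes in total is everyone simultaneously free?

Emeka free within 09:00–17:00: 10:15–12:30, 14:15–14:30, 16:00–16:45.
Oksana free within 09:00–17:00: 10:30–11:00, 11:15–12:00, 12:15–12:45, 14:45–15:00, 15:30–16:00.
Thandi ∩ Keiko: 11:00–11:15, 11:30–12:30, 13:00–13:15, 15:00–15:45.
Thandi ∩ Keiko ∩ Emeka: 11:00–11:15, 11:30–12:30.
Thandi ∩ Keiko ∩ Emeka ∩ Oksana: 11:30–12:00, 12:15–12:30.
Thandi ∩ Keiko ∩ Emeka ∩ Oksana ∩ Tomás: 11:30–12:00, 12:15–12:30.
Thandi ∩ Keiko ∩ Emeka ∩ Oksana ∩ Tomás ∩ Kira: 11:30–12:00.
Restricted to 09:15–15:00: 11:30–12:00.
Total common minutes: 30.

30 minutes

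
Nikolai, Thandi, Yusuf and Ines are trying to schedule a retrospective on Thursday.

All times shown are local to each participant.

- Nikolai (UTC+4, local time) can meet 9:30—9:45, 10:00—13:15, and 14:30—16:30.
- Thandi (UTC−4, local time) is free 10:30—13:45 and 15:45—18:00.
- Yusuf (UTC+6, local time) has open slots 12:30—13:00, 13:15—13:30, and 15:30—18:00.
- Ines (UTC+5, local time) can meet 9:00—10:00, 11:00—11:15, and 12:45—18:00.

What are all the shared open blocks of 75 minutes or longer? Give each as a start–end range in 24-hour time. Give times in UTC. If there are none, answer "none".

Nikolai → UTC: 05:30–05:45, 06:00–09:15, 10:30–12:30.
Thandi → UTC: 14:30–17:45, 19:45–22:00.
Yusuf → UTC: 06:30–07:00, 07:15–07:30, 09:30–12:00.
Ines → UTC: 04:00–05:00, 06:00–06:15, 07:45–13:00.
Nikolai ∩ Thandi: (none).
Nikolai ∩ Thandi ∩ Yusuf: (none).
Nikolai ∩ Thandi ∩ Yusuf ∩ Ines: (none).
Windows ≥ 75 min: (none).

none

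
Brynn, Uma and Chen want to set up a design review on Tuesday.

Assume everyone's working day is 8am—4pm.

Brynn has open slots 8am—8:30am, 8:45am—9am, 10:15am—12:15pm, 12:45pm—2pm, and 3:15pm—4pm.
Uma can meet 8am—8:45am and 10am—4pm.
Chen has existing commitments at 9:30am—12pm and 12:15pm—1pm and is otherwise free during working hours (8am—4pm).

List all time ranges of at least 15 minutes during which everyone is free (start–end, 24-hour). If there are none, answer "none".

Chen free within 08:00–16:00: 08:00–09:30, 12:00–12:15, 13:00–16:00.
Brynn ∩ Uma: 08:00–08:30, 10:15–12:15, 12:45–14:00, 15:15–16:00.
Brynn ∩ Uma ∩ Chen: 08:00–08:30, 12:00–12:15, 13:00–14:00, 15:15–16:00.
Windows ≥ 15 min: 08:00–08:30, 12:00–12:15, 13:00–14:00, 15:15–16:00.

08:00–08:30, 12:00–12:15, 13:00–14:00, 15:15–16:00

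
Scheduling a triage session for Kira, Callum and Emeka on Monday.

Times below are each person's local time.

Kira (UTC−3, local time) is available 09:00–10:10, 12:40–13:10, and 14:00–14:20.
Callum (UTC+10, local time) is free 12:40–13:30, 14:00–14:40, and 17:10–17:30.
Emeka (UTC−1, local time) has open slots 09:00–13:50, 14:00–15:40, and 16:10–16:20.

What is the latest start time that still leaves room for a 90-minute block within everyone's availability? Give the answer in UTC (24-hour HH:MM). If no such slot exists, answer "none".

Kira → UTC: 12:00–13:10, 15:40–16:10, 17:00–17:20.
Callum → UTC: 02:40–03:30, 04:00–04:40, 07:10–07:30.
Emeka → UTC: 10:00–14:50, 15:00–16:40, 17:10–17:20.
Kira ∩ Callum: (none).
Kira ∩ Callum ∩ Emeka: (none).
Windows ≥ 90 min: (none).

none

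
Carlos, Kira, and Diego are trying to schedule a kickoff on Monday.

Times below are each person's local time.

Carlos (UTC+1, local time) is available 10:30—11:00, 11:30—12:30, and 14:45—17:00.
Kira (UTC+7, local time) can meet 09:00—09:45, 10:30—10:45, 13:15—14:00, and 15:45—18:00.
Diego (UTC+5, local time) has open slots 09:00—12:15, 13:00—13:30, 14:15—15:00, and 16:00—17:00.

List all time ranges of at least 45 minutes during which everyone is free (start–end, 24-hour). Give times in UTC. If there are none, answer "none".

none

Carlos → UTC: 09:30–10:00, 10:30–11:30, 13:45–16:00.
Kira → UTC: 02:00–02:45, 03:30–03:45, 06:15–07:00, 08:45–11:00.
Diego → UTC: 04:00–07:15, 08:00–08:30, 09:15–10:00, 11:00–12:00.
Carlos ∩ Kira: 09:30–10:00, 10:30–11:00.
Carlos ∩ Kira ∩ Diego: 09:30–10:00.
Windows ≥ 45 min: (none).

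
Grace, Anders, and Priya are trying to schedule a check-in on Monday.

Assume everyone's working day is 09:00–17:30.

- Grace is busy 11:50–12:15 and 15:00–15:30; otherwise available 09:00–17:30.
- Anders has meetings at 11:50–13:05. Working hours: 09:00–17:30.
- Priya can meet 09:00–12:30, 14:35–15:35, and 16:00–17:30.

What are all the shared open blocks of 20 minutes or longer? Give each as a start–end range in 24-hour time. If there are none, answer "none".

09:00–11:50, 14:35–15:00, 16:00–17:30

Grace free within 09:00–17:30: 09:00–11:50, 12:15–15:00, 15:30–17:30.
Anders free within 09:00–17:30: 09:00–11:50, 13:05–17:30.
Grace ∩ Anders: 09:00–11:50, 13:05–15:00, 15:30–17:30.
Grace ∩ Anders ∩ Priya: 09:00–11:50, 14:35–15:00, 15:30–15:35, 16:00–17:30.
Windows ≥ 20 min: 09:00–11:50, 14:35–15:00, 16:00–17:30.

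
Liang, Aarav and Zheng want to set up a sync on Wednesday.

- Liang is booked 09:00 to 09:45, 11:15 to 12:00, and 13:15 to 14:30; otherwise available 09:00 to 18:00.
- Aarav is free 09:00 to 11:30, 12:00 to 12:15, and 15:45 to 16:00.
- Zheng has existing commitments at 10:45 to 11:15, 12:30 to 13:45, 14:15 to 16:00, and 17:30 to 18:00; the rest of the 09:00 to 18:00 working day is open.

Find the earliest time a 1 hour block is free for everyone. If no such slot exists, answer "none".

09:45

Liang free within 09:00–18:00: 09:45–11:15, 12:00–13:15, 14:30–18:00.
Zheng free within 09:00–18:00: 09:00–10:45, 11:15–12:30, 13:45–14:15, 16:00–17:30.
Liang ∩ Aarav: 09:45–11:15, 12:00–12:15, 15:45–16:00.
Liang ∩ Aarav ∩ Zheng: 09:45–10:45, 12:00–12:15.
Windows ≥ 60 min: 09:45–10:45.
Earliest such window starts at 09:45.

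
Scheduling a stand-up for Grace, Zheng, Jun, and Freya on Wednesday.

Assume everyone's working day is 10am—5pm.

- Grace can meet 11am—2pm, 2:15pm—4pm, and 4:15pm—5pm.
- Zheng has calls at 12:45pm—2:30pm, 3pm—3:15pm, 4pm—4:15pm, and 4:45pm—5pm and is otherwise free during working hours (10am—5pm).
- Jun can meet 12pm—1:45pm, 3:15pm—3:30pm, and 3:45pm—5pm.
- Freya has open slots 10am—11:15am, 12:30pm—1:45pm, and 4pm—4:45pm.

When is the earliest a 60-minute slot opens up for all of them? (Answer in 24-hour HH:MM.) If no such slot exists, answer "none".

none

Zheng free within 10:00–17:00: 10:00–12:45, 14:30–15:00, 15:15–16:00, 16:15–16:45.
Grace ∩ Zheng: 11:00–12:45, 14:30–15:00, 15:15–16:00, 16:15–16:45.
Grace ∩ Zheng ∩ Jun: 12:00–12:45, 15:15–15:30, 15:45–16:00, 16:15–16:45.
Grace ∩ Zheng ∩ Jun ∩ Freya: 12:30–12:45, 16:15–16:45.
Windows ≥ 60 min: (none).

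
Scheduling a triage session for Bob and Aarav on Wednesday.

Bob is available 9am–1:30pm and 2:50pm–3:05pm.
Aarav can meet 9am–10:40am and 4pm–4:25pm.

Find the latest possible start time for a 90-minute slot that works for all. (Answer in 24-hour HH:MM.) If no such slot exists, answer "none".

09:10

Bob ∩ Aarav: 09:00–10:40.
Windows ≥ 90 min: 09:00–10:40.
Latest start in the last window 09:00–10:40 is 10:40 − 90 min = 09:10.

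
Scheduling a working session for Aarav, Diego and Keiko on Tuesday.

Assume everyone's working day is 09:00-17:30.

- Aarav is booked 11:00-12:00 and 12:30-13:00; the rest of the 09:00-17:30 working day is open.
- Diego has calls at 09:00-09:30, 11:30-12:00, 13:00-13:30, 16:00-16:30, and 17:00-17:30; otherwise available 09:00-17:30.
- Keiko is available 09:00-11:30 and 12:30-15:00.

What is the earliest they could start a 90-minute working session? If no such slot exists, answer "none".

09:30

Aarav free within 09:00–17:30: 09:00–11:00, 12:00–12:30, 13:00–17:30.
Diego free within 09:00–17:30: 09:30–11:30, 12:00–13:00, 13:30–16:00, 16:30–17:00.
Aarav ∩ Diego: 09:30–11:00, 12:00–12:30, 13:30–16:00, 16:30–17:00.
Aarav ∩ Diego ∩ Keiko: 09:30–11:00, 13:30–15:00.
Windows ≥ 90 min: 09:30–11:00, 13:30–15:00.
Earliest such window starts at 09:30.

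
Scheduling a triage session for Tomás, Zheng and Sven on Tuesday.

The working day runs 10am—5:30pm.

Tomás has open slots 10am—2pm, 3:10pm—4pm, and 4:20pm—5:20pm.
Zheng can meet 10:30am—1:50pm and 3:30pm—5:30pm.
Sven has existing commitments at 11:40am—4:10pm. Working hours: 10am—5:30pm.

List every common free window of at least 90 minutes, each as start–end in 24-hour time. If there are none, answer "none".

none

Sven free within 10:00–17:30: 10:00–11:40, 16:10–17:30.
Tomás ∩ Zheng: 10:30–13:50, 15:30–16:00, 16:20–17:20.
Tomás ∩ Zheng ∩ Sven: 10:30–11:40, 16:20–17:20.
Windows ≥ 90 min: (none).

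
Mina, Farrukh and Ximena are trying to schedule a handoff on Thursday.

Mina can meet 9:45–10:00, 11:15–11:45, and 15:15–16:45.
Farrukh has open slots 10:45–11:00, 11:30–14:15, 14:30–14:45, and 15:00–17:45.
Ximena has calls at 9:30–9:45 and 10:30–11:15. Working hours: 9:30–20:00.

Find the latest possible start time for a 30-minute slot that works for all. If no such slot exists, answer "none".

Ximena free within 09:30–20:00: 09:45–10:30, 11:15–20:00.
Mina ∩ Farrukh: 11:30–11:45, 15:15–16:45.
Mina ∩ Farrukh ∩ Ximena: 11:30–11:45, 15:15–16:45.
Windows ≥ 30 min: 15:15–16:45.
Latest start in the last window 15:15–16:45 is 16:45 − 30 min = 16:15.

16:15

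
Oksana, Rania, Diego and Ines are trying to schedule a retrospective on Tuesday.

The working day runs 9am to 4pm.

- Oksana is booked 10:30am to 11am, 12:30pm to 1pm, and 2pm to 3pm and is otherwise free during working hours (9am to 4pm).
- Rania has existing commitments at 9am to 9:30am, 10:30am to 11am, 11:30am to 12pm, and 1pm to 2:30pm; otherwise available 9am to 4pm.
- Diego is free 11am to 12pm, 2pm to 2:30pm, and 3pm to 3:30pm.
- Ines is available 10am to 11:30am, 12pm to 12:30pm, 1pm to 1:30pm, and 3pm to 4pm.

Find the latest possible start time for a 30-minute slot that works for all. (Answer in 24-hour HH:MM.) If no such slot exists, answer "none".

Oksana free within 09:00–16:00: 09:00–10:30, 11:00–12:30, 13:00–14:00, 15:00–16:00.
Rania free within 09:00–16:00: 09:30–10:30, 11:00–11:30, 12:00–13:00, 14:30–16:00.
Oksana ∩ Rania: 09:30–10:30, 11:00–11:30, 12:00–12:30, 15:00–16:00.
Oksana ∩ Rania ∩ Diego: 11:00–11:30, 15:00–15:30.
Oksana ∩ Rania ∩ Diego ∩ Ines: 11:00–11:30, 15:00–15:30.
Windows ≥ 30 min: 11:00–11:30, 15:00–15:30.
Latest start in the last window 15:00–15:30 is 15:30 − 30 min = 15:00.

15:00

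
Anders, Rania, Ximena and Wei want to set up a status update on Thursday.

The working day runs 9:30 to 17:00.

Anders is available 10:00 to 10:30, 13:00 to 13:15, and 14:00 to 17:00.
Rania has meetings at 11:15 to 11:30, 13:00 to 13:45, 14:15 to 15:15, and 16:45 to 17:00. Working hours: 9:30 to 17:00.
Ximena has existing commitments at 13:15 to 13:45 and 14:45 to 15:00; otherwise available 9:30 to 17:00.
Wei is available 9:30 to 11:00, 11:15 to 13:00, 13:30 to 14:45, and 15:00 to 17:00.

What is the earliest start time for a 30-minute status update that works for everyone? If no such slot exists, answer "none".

10:00

Rania free within 09:30–17:00: 09:30–11:15, 11:30–13:00, 13:45–14:15, 15:15–16:45.
Ximena free within 09:30–17:00: 09:30–13:15, 13:45–14:45, 15:00–17:00.
Anders ∩ Rania: 10:00–10:30, 14:00–14:15, 15:15–16:45.
Anders ∩ Rania ∩ Ximena: 10:00–10:30, 14:00–14:15, 15:15–16:45.
Anders ∩ Rania ∩ Ximena ∩ Wei: 10:00–10:30, 14:00–14:15, 15:15–16:45.
Windows ≥ 30 min: 10:00–10:30, 15:15–16:45.
Earliest such window starts at 10:00.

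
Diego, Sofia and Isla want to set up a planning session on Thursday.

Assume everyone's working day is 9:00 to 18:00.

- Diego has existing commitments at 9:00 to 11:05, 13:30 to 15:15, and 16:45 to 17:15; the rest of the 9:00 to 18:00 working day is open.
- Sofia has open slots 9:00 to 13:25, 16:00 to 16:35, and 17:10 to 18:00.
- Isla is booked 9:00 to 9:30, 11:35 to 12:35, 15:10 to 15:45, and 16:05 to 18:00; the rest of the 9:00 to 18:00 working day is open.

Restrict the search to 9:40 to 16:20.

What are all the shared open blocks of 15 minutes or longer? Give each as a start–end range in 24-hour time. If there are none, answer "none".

Diego free within 09:00–18:00: 11:05–13:30, 15:15–16:45, 17:15–18:00.
Isla free within 09:00–18:00: 09:30–11:35, 12:35–15:10, 15:45–16:05.
Diego ∩ Sofia: 11:05–13:25, 16:00–16:35, 17:15–18:00.
Diego ∩ Sofia ∩ Isla: 11:05–11:35, 12:35–13:25, 16:00–16:05.
Restricted to 09:40–16:20: 11:05–11:35, 12:35–13:25, 16:00–16:05.
Windows ≥ 15 min: 11:05–11:35, 12:35–13:25.

11:05–11:35, 12:35–13:25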